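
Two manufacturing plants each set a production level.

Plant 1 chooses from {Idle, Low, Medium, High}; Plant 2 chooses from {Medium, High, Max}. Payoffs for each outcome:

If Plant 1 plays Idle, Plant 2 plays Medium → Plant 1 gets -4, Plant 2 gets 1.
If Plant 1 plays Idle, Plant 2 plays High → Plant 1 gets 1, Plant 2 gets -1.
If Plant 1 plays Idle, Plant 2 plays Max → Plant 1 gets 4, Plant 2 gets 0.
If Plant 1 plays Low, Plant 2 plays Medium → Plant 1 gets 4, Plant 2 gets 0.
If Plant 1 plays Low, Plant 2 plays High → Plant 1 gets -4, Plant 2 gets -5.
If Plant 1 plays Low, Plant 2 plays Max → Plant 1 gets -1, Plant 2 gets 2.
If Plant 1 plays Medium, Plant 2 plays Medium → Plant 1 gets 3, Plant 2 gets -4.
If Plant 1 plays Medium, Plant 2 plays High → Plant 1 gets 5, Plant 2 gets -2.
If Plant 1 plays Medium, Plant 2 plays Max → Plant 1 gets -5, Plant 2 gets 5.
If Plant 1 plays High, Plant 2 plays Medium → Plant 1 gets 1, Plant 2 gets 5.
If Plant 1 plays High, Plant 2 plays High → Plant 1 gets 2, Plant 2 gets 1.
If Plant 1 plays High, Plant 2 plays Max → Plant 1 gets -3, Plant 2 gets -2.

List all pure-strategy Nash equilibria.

No pure-strategy Nash equilibrium.

(Idle, Medium): Plant 1 can switch to Low (-4 → 4). Not NE.
(Idle, High): Plant 1 can switch to Medium (1 → 5). Not NE.
(Idle, Max): Plant 2 can switch to Medium (0 → 1). Not NE.
(Low, Medium): Plant 2 can switch to Max (0 → 2). Not NE.
(Low, High): Plant 1 can switch to Idle (-4 → 1). Not NE.
(Low, Max): Plant 1 can switch to Idle (-1 → 4). Not NE.
(The remaining 6 profiles each have a profitable deviation by the same check.)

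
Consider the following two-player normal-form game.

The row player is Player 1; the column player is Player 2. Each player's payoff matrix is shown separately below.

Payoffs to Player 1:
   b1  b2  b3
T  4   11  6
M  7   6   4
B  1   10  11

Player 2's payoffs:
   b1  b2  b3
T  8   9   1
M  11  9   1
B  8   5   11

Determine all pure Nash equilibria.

(T, b2), (M, b1), (B, b3)

(T, b1): Player 1 can switch to M (4 → 7). Not NE.
(T, b2): Player 1 gets 11, best alternative 10; Player 2 gets 9, best alternative 8. No profitable deviation — NE.
(T, b3): Player 1 can switch to B (6 → 11). Not NE.
(M, b1): Player 1 gets 7, best alternative 4; Player 2 gets 11, best alternative 9. No profitable deviation — NE.
(M, b2): Player 1 can switch to T (6 → 11). Not NE.
(M, b3): Player 1 can switch to T (4 → 6). Not NE.
(B, b1): Player 1 can switch to T (1 → 4). Not NE.
(B, b2): Player 1 can switch to T (10 → 11). Not NE.
(B, b3): Player 1 gets 11, best alternative 6; Player 2 gets 11, best alternative 8. No profitable deviation — NE.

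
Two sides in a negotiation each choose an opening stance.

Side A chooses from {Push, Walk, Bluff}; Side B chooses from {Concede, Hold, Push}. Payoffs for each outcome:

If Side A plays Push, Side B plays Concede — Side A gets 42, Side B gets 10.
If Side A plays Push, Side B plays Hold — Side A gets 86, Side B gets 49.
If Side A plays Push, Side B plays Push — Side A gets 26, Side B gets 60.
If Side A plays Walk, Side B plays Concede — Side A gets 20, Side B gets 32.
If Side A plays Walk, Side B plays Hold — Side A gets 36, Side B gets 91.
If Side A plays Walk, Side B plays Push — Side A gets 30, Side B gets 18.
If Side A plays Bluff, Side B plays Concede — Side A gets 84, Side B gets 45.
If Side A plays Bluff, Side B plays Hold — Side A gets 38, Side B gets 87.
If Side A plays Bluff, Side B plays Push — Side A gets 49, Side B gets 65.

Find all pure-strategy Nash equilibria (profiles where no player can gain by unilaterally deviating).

Side A against Concede: payoffs 42, 20, 84 → best response Bluff.
Side A against Hold: payoffs 86, 36, 38 → best response Push.
Side A against Push: payoffs 26, 30, 49 → best response Bluff.
Side B against Push: payoffs 10, 49, 60 → best response Push.
Side B against Walk: payoffs 32, 91, 18 → best response Hold.
Side B against Bluff: payoffs 45, 87, 65 → best response Hold.
No profile is a mutual best response for all players.

none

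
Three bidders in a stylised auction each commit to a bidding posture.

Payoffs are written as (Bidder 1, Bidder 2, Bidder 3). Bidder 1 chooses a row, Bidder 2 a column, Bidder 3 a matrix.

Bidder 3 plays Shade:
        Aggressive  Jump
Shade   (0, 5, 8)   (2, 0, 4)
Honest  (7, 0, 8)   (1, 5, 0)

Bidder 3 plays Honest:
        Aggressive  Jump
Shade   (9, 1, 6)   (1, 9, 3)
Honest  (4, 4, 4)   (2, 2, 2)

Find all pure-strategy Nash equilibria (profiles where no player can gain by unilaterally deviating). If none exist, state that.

There is no pure-strategy Nash equilibrium.

Bidder 1 against (Aggressive, Shade): payoffs 0, 7 → best response Honest.
Bidder 1 against (Aggressive, Honest): payoffs 9, 4 → best response Shade.
Bidder 1 against (Jump, Shade): payoffs 2, 1 → best response Shade.
Bidder 1 against (Jump, Honest): payoffs 1, 2 → best response Honest.
Bidder 2 against (Shade, Shade): payoffs 5, 0 → best response Aggressive.
Bidder 2 against (Shade, Honest): payoffs 1, 9 → best response Jump.
Bidder 2 against (Honest, Shade): payoffs 0, 5 → best response Jump.
Bidder 2 against (Honest, Honest): payoffs 4, 2 → best response Aggressive.
Bidder 3 against (Shade, Aggressive): payoffs 8, 6 → best response Shade.
Bidder 3 against (Shade, Jump): payoffs 4, 3 → best response Shade.
Bidder 3 against (Honest, Aggressive): payoffs 8, 4 → best response Shade.
Bidder 3 against (Honest, Jump): payoffs 0, 2 → best response Honest.
No profile is a mutual best response for all players.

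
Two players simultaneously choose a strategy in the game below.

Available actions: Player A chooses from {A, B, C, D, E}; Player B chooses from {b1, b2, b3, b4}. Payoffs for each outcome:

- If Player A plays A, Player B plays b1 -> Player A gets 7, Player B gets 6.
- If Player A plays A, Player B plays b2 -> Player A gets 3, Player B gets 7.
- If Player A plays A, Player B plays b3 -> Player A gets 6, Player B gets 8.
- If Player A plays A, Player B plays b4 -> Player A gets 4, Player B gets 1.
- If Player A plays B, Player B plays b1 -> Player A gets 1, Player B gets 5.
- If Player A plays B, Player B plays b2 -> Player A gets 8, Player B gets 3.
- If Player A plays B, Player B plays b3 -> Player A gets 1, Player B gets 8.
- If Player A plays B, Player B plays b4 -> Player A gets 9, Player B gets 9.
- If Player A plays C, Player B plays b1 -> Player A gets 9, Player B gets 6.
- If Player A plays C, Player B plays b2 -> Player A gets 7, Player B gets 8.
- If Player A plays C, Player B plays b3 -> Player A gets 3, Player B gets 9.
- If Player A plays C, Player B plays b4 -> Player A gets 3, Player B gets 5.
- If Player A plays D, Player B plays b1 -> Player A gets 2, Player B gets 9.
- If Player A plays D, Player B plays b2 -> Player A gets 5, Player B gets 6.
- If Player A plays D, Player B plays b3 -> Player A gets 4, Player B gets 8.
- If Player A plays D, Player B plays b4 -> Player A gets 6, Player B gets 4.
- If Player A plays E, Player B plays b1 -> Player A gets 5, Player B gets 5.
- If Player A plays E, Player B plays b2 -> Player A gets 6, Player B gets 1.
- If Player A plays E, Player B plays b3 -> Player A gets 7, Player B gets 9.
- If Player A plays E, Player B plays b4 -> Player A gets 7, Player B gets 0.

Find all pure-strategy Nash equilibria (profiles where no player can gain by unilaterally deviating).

For each player, find the best response to each opponent profile; mutual best responses are the pure NE.
Player A against b1: payoffs 7, 1, 9, 2, 5 → best response C.
Player A against b2: payoffs 3, 8, 7, 5, 6 → best response B.
Player A against b3: payoffs 6, 1, 3, 4, 7 → best response E.
Player A against b4: payoffs 4, 9, 3, 6, 7 → best response B.
Player B against A: payoffs 6, 7, 8, 1 → best response b3.
Player B against B: payoffs 5, 3, 8, 9 → best response b4.
Player B against C: payoffs 6, 8, 9, 5 → best response b3.
Player B against D: payoffs 9, 6, 8, 4 → best response b1.
Player B against E: payoffs 5, 1, 9, 0 → best response b3.
Mutual best responses: (B, b4); (E, b3).

Pure-strategy Nash equilibria: (B, b4), (E, b3)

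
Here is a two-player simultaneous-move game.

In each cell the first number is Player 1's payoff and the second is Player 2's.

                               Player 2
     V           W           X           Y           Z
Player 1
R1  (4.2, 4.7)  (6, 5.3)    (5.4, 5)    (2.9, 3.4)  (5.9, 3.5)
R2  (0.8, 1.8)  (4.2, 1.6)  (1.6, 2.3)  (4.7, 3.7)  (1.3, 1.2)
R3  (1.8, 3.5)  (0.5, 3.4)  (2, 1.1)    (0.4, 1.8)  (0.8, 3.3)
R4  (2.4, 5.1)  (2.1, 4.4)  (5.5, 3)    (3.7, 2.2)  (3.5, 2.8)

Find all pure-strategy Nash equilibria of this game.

(R1, W) and (R2, Y)

Player 1 against V: payoffs 4.2, 0.8, 1.8, 2.4 → best response R1.
Player 1 against W: payoffs 6, 4.2, 0.5, 2.1 → best response R1.
Player 1 against X: payoffs 5.4, 1.6, 2, 5.5 → best response R4.
Player 1 against Y: payoffs 2.9, 4.7, 0.4, 3.7 → best response R2.
Player 1 against Z: payoffs 5.9, 1.3, 0.8, 3.5 → best response R1.
Player 2 against R1: payoffs 4.7, 5.3, 5, 3.4, 3.5 → best response W.
Player 2 against R2: payoffs 1.8, 1.6, 2.3, 3.7, 1.2 → best response Y.
Player 2 against R3: payoffs 3.5, 3.4, 1.1, 1.8, 3.3 → best response V.
Player 2 against R4: payoffs 5.1, 4.4, 3, 2.2, 2.8 → best response V.
Mutual best responses: (R1, W); (R2, Y).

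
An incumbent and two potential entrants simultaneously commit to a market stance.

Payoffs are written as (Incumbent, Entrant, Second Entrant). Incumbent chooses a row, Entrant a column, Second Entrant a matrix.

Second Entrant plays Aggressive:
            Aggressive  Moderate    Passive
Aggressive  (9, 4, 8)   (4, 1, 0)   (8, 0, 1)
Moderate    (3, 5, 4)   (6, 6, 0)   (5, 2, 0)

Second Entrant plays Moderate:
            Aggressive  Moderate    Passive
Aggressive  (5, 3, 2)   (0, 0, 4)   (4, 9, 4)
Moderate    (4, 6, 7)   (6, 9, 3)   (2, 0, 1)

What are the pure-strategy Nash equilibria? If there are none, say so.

The pure Nash equilibria are (Aggressive, Aggressive, Aggressive); (Aggressive, Passive, Moderate); (Moderate, Moderate, Moderate).

(Aggressive, Aggressive, Aggressive): Incumbent gets 9, best alternative 3; Entrant gets 4, best alternative 1; Second Entrant gets 8, best alternative 2. No profitable deviation — NE.
(Aggressive, Aggressive, Moderate): Entrant can switch to Passive (3 → 9). Not NE.
(Aggressive, Moderate, Aggressive): Incumbent can switch to Moderate (4 → 6). Not NE.
(Aggressive, Moderate, Moderate): Incumbent can switch to Moderate (0 → 6). Not NE.
(Aggressive, Passive, Aggressive): Entrant can switch to Aggressive (0 → 4). Not NE.
(Aggressive, Passive, Moderate): Incumbent gets 4, best alternative 2; Entrant gets 9, best alternative 3; Second Entrant gets 4, best alternative 1. No profitable deviation — NE.
(Moderate, Aggressive, Aggressive): Incumbent can switch to Aggressive (3 → 9). Not NE.
(Moderate, Aggressive, Moderate): Incumbent can switch to Aggressive (4 → 5). Not NE.
(Moderate, Moderate, Aggressive): Second Entrant can switch to Moderate (0 → 3). Not NE.
(Moderate, Moderate, Moderate): Incumbent gets 6, best alternative 0; Entrant gets 9, best alternative 6; Second Entrant gets 3, best alternative 0. No profitable deviation — NE.
(Moderate, Passive, Aggressive): Incumbent can switch to Aggressive (5 → 8). Not NE.
(The remaining 1 profile has a profitable deviation by the same check.)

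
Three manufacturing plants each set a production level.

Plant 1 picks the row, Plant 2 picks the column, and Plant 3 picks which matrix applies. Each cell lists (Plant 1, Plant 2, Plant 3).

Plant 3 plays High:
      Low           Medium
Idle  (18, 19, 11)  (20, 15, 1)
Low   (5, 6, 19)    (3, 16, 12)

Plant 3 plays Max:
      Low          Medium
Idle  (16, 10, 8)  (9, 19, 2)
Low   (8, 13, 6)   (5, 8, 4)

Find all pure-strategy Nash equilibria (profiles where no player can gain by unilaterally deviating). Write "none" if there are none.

The pure Nash equilibria are (Idle, Low, High) and (Idle, Medium, Max).

Plant 1 against (Low, High): payoffs 18, 5 → best response Idle.
Plant 1 against (Low, Max): payoffs 16, 8 → best response Idle.
Plant 1 against (Medium, High): payoffs 20, 3 → best response Idle.
Plant 1 against (Medium, Max): payoffs 9, 5 → best response Idle.
Plant 2 against (Idle, High): payoffs 19, 15 → best response Low.
Plant 2 against (Idle, Max): payoffs 10, 19 → best response Medium.
Plant 2 against (Low, High): payoffs 6, 16 → best response Medium.
Plant 2 against (Low, Max): payoffs 13, 8 → best response Low.
Plant 3 against (Idle, Low): payoffs 11, 8 → best response High.
Plant 3 against (Idle, Medium): payoffs 1, 2 → best response Max.
Plant 3 against (Low, Low): payoffs 19, 6 → best response High.
Plant 3 against (Low, Medium): payoffs 12, 4 → best response High.
Mutual best responses: (Idle, Low, High); (Idle, Medium, Max).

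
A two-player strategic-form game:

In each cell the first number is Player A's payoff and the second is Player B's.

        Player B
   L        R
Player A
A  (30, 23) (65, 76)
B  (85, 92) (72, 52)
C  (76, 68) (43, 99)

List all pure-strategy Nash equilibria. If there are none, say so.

Player A against L: payoffs 30, 85, 76 → best response B.
Player A against R: payoffs 65, 72, 43 → best response B.
Player B against A: payoffs 23, 76 → best response R.
Player B against B: payoffs 92, 52 → best response L.
Player B against C: payoffs 68, 99 → best response R.
Mutual best responses: (B, L).

The unique pure-strategy Nash equilibrium is (B, L).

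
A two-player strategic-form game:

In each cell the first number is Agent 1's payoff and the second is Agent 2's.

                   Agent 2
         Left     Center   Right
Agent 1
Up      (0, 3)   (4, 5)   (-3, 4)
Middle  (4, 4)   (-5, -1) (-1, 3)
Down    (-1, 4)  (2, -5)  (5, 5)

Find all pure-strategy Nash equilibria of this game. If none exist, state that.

(Up, Left): Agent 1 can switch to Middle (0 → 4). Not NE.
(Up, Center): Agent 1 gets 4, best alternative 2; Agent 2 gets 5, best alternative 4. No profitable deviation — NE.
(Up, Right): Agent 1 can switch to Middle (-3 → -1). Not NE.
(Middle, Left): Agent 1 gets 4, best alternative 0; Agent 2 gets 4, best alternative 3. No profitable deviation — NE.
(Middle, Center): Agent 1 can switch to Up (-5 → 4). Not NE.
(Middle, Right): Agent 1 can switch to Down (-1 → 5). Not NE.
(Down, Left): Agent 1 can switch to Up (-1 → 0). Not NE.
(Down, Center): Agent 1 can switch to Up (2 → 4). Not NE.
(Down, Right): Agent 1 gets 5, best alternative -1; Agent 2 gets 5, best alternative 4. No profitable deviation — NE.

Pure-strategy Nash equilibria: (Up, Center) and (Middle, Left) and (Down, Right)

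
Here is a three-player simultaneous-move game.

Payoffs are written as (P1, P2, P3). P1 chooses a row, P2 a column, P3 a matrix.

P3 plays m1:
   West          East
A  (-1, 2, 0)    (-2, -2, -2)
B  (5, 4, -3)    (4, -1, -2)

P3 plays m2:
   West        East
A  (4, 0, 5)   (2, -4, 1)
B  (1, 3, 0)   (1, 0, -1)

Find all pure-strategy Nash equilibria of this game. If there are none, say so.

Mark each player's best response to every combination of opponents' strategies; a profile where every player is best-responding is a pure Nash equilibrium.
P1 against (West, m1): payoffs -1, 5 → best response B.
P1 against (West, m2): payoffs 4, 1 → best response A.
P1 against (East, m1): payoffs -2, 4 → best response B.
P1 against (East, m2): payoffs 2, 1 → best response A.
P2 against (A, m1): payoffs 2, -2 → best response West.
P2 against (A, m2): payoffs 0, -4 → best response West.
P2 against (B, m1): payoffs 4, -1 → best response West.
P2 against (B, m2): payoffs 3, 0 → best response West.
P3 against (A, West): payoffs 0, 5 → best response m2.
P3 against (A, East): payoffs -2, 1 → best response m2.
P3 against (B, West): payoffs -3, 0 → best response m2.
P3 against (B, East): payoffs -2, -1 → best response m2.
Mutual best responses: (A, West, m2).

Pure NE: (A, West, m2)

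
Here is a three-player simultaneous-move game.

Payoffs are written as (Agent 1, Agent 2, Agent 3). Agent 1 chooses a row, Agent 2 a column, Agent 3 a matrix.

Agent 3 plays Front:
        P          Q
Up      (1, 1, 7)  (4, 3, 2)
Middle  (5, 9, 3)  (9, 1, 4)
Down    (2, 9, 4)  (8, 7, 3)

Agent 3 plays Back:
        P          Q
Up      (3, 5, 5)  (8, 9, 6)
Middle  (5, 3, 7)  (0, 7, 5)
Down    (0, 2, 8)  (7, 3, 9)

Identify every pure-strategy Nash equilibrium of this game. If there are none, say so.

(Up, P, Front): Agent 1 can switch to Middle (1 → 5). Not NE.
(Up, P, Back): Agent 1 can switch to Middle (3 → 5). Not NE.
(Up, Q, Front): Agent 1 can switch to Middle (4 → 9). Not NE.
(Up, Q, Back): Agent 1 gets 8, best alternative 7; Agent 2 gets 9, best alternative 5; Agent 3 gets 6, best alternative 2. No profitable deviation — NE.
(Middle, P, Front): Agent 3 can switch to Back (3 → 7). Not NE.
(Middle, P, Back): Agent 2 can switch to Q (3 → 7). Not NE.
(Middle, Q, Front): Agent 2 can switch to P (1 → 9). Not NE.
(The remaining 5 profiles each have a profitable deviation by the same check.)

(Up, Q, Back)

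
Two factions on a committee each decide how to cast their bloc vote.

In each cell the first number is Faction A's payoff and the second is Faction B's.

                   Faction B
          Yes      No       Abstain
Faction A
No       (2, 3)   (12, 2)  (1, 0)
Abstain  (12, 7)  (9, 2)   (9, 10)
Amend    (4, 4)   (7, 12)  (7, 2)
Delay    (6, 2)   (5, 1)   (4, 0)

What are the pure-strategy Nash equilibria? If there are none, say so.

(No, Yes): Faction A can switch to Abstain (2 → 12). Not NE.
(No, No): Faction B can switch to Yes (2 → 3). Not NE.
(No, Abstain): Faction A can switch to Abstain (1 → 9). Not NE.
(Abstain, Yes): Faction B can switch to Abstain (7 → 10). Not NE.
(Abstain, No): Faction A can switch to No (9 → 12). Not NE.
(Abstain, Abstain): Faction A gets 9, best alternative 7; Faction B gets 10, best alternative 7. No profitable deviation — NE.
(Amend, Yes): Faction A can switch to Abstain (4 → 12). Not NE.
(Amend, No): Faction A can switch to No (7 → 12). Not NE.
(Amend, Abstain): Faction A can switch to Abstain (7 → 9). Not NE.
(Delay, Yes): Faction A can switch to Abstain (6 → 12). Not NE.
(Delay, No): Faction A can switch to No (5 → 12). Not NE.
(Delay, Abstain): Faction A can switch to Abstain (4 → 9). Not NE.

(Abstain, Abstain)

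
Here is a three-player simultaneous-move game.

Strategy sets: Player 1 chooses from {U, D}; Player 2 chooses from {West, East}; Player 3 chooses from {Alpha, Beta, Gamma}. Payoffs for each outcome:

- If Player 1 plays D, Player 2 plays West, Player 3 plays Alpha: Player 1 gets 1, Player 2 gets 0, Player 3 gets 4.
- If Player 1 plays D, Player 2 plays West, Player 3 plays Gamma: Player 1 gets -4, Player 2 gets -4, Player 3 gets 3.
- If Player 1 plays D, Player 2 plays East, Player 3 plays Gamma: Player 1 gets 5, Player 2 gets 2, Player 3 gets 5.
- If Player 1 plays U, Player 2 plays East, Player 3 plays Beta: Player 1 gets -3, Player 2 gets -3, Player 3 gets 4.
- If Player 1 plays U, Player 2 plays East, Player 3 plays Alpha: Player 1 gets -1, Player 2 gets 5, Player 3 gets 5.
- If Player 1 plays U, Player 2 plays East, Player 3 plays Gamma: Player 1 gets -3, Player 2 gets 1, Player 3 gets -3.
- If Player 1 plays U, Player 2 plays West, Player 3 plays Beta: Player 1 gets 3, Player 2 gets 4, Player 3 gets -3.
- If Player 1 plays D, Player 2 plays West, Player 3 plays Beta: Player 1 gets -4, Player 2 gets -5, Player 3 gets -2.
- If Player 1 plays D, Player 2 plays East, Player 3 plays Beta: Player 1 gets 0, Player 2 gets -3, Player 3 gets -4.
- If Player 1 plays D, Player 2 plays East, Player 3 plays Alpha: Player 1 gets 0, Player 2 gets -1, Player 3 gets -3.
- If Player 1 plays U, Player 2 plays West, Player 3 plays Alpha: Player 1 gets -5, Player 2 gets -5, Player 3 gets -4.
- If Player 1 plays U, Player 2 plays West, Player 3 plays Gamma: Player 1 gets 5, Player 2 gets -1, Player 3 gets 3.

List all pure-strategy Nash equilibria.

Pure-strategy Nash equilibria: (D, West, Alpha), (D, East, Gamma)

For each strategy profile, look for a profitable unilateral deviation.
(U, West, Alpha): Player 1 can switch to D (-5 → 1). Not NE.
(U, West, Beta): Player 3 can switch to Gamma (-3 → 3). Not NE.
(U, West, Gamma): Player 2 can switch to East (-1 → 1). Not NE.
(U, East, Alpha): Player 1 can switch to D (-1 → 0). Not NE.
(U, East, Beta): Player 1 can switch to D (-3 → 0). Not NE.
(U, East, Gamma): Player 1 can switch to D (-3 → 5). Not NE.
(D, West, Alpha): Player 1 gets 1, best alternative -5; Player 2 gets 0, best alternative -1; Player 3 gets 4, best alternative 3. No profitable deviation — NE.
(D, East, Gamma): Player 1 gets 5, best alternative -3; Player 2 gets 2, best alternative -4; Player 3 gets 5, best alternative -3. No profitable deviation — NE.
(The remaining 4 profiles each have a profitable deviation by the same check.)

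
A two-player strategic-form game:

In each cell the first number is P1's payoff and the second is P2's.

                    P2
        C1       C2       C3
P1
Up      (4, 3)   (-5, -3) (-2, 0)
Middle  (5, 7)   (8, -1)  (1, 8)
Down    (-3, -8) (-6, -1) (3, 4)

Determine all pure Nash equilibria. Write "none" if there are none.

(Down, C3)

Check each profile: it is a Nash equilibrium iff no player can strictly gain by switching unilaterally.
(Up, C1): P1 can switch to Middle (4 → 5). Not NE.
(Up, C2): P1 can switch to Middle (-5 → 8). Not NE.
(Up, C3): P1 can switch to Middle (-2 → 1). Not NE.
(Middle, C1): P2 can switch to C3 (7 → 8). Not NE.
(Middle, C2): P2 can switch to C1 (-1 → 7). Not NE.
(Middle, C3): P1 can switch to Down (1 → 3). Not NE.
(Down, C1): P1 can switch to Up (-3 → 4). Not NE.
(Down, C2): P1 can switch to Up (-6 → -5). Not NE.
(Down, C3): P1 gets 3, best alternative 1; P2 gets 4, best alternative -1. No profitable deviation — NE.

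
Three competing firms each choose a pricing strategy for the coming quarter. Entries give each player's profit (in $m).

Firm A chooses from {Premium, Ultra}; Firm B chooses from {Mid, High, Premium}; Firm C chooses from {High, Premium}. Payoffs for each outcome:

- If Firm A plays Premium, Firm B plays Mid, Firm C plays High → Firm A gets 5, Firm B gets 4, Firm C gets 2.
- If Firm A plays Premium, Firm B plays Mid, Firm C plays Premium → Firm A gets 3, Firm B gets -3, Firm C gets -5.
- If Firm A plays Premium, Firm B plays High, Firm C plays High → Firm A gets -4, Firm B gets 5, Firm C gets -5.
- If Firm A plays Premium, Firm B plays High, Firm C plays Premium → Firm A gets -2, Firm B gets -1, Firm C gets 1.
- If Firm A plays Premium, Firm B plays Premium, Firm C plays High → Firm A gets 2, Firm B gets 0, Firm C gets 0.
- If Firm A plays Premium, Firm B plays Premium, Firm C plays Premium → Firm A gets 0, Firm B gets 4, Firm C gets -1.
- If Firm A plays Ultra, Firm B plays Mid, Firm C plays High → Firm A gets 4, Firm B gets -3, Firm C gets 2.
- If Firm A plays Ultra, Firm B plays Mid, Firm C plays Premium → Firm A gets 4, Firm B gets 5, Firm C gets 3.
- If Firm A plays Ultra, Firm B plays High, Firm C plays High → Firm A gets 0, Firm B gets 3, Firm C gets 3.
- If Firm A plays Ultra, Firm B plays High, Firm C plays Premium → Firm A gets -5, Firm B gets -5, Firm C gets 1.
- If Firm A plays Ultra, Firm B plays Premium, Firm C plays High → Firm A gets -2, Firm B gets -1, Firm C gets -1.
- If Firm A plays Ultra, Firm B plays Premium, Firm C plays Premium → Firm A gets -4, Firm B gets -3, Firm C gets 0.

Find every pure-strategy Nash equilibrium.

Mark each player's best response to every combination of opponents' strategies; a profile where every player is best-responding is a pure Nash equilibrium.
Firm A against (Mid, High): payoffs 5, 4 → best response Premium.
Firm A against (Mid, Premium): payoffs 3, 4 → best response Ultra.
Firm A against (High, High): payoffs -4, 0 → best response Ultra.
Firm A against (High, Premium): payoffs -2, -5 → best response Premium.
Firm A against (Premium, High): payoffs 2, -2 → best response Premium.
Firm A against (Premium, Premium): payoffs 0, -4 → best response Premium.
Firm B against (Premium, High): payoffs 4, 5, 0 → best response High.
Firm B against (Premium, Premium): payoffs -3, -1, 4 → best response Premium.
Firm B against (Ultra, High): payoffs -3, 3, -1 → best response High.
Firm B against (Ultra, Premium): payoffs 5, -5, -3 → best response Mid.
Firm C against (Premium, Mid): payoffs 2, -5 → best response High.
Firm C against (Premium, High): payoffs -5, 1 → best response Premium.
Firm C against (Premium, Premium): payoffs 0, -1 → best response High.
Firm C against (Ultra, Mid): payoffs 2, 3 → best response Premium.
Firm C against (Ultra, High): payoffs 3, 1 → best response High.
Firm C against (Ultra, Premium): payoffs -1, 0 → best response Premium.
Mutual best responses: (Ultra, Mid, Premium); (Ultra, High, High).

(Ultra, Mid, Premium), (Ultra, High, High)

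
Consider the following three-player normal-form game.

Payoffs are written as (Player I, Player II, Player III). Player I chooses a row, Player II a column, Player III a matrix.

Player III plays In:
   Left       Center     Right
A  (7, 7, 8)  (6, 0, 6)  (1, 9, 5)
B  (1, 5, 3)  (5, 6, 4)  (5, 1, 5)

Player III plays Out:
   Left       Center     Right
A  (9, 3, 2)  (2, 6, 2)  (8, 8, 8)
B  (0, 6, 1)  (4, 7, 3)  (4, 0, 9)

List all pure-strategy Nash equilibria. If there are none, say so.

Mark each player's best response to every combination of opponents' strategies; a profile where every player is best-responding is a pure Nash equilibrium.
Player I against (Left, In): payoffs 7, 1 → best response A.
Player I against (Left, Out): payoffs 9, 0 → best response A.
Player I against (Center, In): payoffs 6, 5 → best response A.
Player I against (Center, Out): payoffs 2, 4 → best response B.
Player I against (Right, In): payoffs 1, 5 → best response B.
Player I against (Right, Out): payoffs 8, 4 → best response A.
Player II against (A, In): payoffs 7, 0, 9 → best response Right.
Player II against (A, Out): payoffs 3, 6, 8 → best response Right.
Player II against (B, In): payoffs 5, 6, 1 → best response Center.
Player II against (B, Out): payoffs 6, 7, 0 → best response Center.
Player III against (A, Left): payoffs 8, 2 → best response In.
Player III against (A, Center): payoffs 6, 2 → best response In.
Player III against (A, Right): payoffs 5, 8 → best response Out.
Player III against (B, Left): payoffs 3, 1 → best response In.
Player III against (B, Center): payoffs 4, 3 → best response In.
Player III against (B, Right): payoffs 5, 9 → best response Out.
Mutual best responses: (A, Right, Out).

(A, Right, Out)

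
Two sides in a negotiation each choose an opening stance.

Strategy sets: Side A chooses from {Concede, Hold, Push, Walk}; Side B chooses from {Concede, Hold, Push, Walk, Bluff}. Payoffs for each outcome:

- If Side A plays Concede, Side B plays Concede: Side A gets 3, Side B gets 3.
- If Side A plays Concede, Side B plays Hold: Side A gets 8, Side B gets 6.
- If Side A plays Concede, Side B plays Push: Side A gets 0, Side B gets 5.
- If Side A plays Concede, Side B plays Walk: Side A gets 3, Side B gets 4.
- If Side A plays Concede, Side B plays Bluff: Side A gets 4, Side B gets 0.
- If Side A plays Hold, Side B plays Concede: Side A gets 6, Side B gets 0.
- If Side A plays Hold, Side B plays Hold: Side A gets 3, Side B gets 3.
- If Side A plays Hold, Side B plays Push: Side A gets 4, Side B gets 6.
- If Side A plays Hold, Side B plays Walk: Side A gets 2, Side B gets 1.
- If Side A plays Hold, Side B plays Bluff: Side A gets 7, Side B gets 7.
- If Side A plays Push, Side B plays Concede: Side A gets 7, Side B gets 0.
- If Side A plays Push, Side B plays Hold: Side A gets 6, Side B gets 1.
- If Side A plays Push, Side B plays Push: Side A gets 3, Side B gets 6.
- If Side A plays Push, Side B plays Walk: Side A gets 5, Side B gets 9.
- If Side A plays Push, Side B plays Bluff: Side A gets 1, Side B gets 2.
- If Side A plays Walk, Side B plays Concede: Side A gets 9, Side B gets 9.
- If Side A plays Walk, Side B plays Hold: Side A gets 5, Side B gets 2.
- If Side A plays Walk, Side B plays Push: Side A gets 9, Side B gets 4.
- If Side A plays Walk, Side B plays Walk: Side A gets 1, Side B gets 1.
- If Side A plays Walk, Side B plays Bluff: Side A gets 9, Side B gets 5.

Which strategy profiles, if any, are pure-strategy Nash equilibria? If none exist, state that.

(Concede, Hold) and (Push, Walk) and (Walk, Concede)

For each player, find the best response to each opponent profile; mutual best responses are the pure NE.
Side A against Concede: payoffs 3, 6, 7, 9 → best response Walk.
Side A against Hold: payoffs 8, 3, 6, 5 → best response Concede.
Side A against Push: payoffs 0, 4, 3, 9 → best response Walk.
Side A against Walk: payoffs 3, 2, 5, 1 → best response Push.
Side A against Bluff: payoffs 4, 7, 1, 9 → best response Walk.
Side B against Concede: payoffs 3, 6, 5, 4, 0 → best response Hold.
Side B against Hold: payoffs 0, 3, 6, 1, 7 → best response Bluff.
Side B against Push: payoffs 0, 1, 6, 9, 2 → best response Walk.
Side B against Walk: payoffs 9, 2, 4, 1, 5 → best response Concede.
Mutual best responses: (Concede, Hold); (Push, Walk); (Walk, Concede).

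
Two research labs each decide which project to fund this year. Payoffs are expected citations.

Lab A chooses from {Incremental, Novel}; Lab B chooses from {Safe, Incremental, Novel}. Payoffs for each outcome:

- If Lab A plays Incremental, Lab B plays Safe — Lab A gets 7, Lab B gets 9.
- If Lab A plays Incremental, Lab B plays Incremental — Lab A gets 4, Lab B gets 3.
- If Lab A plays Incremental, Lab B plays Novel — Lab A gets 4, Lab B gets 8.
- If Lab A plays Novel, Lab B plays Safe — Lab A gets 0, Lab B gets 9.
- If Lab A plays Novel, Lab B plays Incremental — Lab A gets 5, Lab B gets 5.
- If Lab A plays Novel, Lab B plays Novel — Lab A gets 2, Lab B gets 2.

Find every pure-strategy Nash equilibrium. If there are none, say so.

(Incremental, Safe)

For each strategy profile, look for a profitable unilateral deviation.
(Incremental, Safe): Lab A gets 7, best alternative 0; Lab B gets 9, best alternative 8. No profitable deviation — NE.
(Incremental, Incremental): Lab A can switch to Novel (4 → 5). Not NE.
(Incremental, Novel): Lab B can switch to Safe (8 → 9). Not NE.
(Novel, Safe): Lab A can switch to Incremental (0 → 7). Not NE.
(Novel, Incremental): Lab B can switch to Safe (5 → 9). Not NE.
(Novel, Novel): Lab A can switch to Incremental (2 → 4). Not NE.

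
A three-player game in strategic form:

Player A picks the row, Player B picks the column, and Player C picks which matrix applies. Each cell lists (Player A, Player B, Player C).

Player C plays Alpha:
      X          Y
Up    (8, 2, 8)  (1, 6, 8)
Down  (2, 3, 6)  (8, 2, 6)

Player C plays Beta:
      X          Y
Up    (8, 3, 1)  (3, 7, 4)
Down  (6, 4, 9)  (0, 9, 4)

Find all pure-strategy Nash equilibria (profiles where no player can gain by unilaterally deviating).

(Up, X, Alpha): Player B can switch to Y (2 → 6). Not NE.
(Up, X, Beta): Player B can switch to Y (3 → 7). Not NE.
(Up, Y, Alpha): Player A can switch to Down (1 → 8). Not NE.
(Up, Y, Beta): Player C can switch to Alpha (4 → 8). Not NE.
(Down, X, Alpha): Player A can switch to Up (2 → 8). Not NE.
(Down, X, Beta): Player A can switch to Up (6 → 8). Not NE.
(Down, Y, Alpha): Player B can switch to X (2 → 3). Not NE.
(Down, Y, Beta): Player A can switch to Up (0 → 3). Not NE.

There is no pure-strategy Nash equilibrium.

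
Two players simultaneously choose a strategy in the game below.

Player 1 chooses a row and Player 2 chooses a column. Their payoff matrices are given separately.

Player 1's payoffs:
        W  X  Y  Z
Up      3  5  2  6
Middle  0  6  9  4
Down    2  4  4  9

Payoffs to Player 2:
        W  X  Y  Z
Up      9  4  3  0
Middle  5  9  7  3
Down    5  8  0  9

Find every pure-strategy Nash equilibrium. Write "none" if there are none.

Pure-strategy Nash equilibria: (Up, W); (Middle, X); (Down, Z)

For each strategy profile, look for a profitable unilateral deviation.
(Up, W): Player 1 gets 3, best alternative 2; Player 2 gets 9, best alternative 4. No profitable deviation — NE.
(Up, X): Player 1 can switch to Middle (5 → 6). Not NE.
(Up, Y): Player 1 can switch to Middle (2 → 9). Not NE.
(Up, Z): Player 1 can switch to Down (6 → 9). Not NE.
(Middle, W): Player 1 can switch to Up (0 → 3). Not NE.
(Middle, X): Player 1 gets 6, best alternative 5; Player 2 gets 9, best alternative 7. No profitable deviation — NE.
(Middle, Y): Player 2 can switch to X (7 → 9). Not NE.
(Middle, Z): Player 1 can switch to Up (4 → 6). Not NE.
(Down, W): Player 1 can switch to Up (2 → 3). Not NE.
(Down, X): Player 1 can switch to Up (4 → 5). Not NE.
(Down, Z): Player 1 gets 9, best alternative 6; Player 2 gets 9, best alternative 8. No profitable deviation — NE.
(The remaining 1 profile has a profitable deviation by the same check.)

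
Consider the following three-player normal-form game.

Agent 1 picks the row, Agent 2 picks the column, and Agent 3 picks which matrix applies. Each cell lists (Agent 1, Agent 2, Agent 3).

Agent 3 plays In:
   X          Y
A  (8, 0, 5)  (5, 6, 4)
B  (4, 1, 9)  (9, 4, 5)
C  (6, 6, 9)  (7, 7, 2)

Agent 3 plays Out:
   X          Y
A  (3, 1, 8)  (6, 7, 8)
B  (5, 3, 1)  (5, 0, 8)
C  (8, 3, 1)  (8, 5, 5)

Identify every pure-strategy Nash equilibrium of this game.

(A, X, In): Agent 2 can switch to Y (0 → 6). Not NE.
(A, X, Out): Agent 1 can switch to B (3 → 5). Not NE.
(A, Y, In): Agent 1 can switch to B (5 → 9). Not NE.
(A, Y, Out): Agent 1 can switch to C (6 → 8). Not NE.
(B, X, In): Agent 1 can switch to A (4 → 8). Not NE.
(B, X, Out): Agent 1 can switch to C (5 → 8). Not NE.
(B, Y, In): Agent 3 can switch to Out (5 → 8). Not NE.
(B, Y, Out): Agent 1 can switch to A (5 → 6). Not NE.
(C, X, In): Agent 1 can switch to A (6 → 8). Not NE.
(C, X, Out): Agent 2 can switch to Y (3 → 5). Not NE.
(C, Y, Out): Agent 1 gets 8, best alternative 6; Agent 2 gets 5, best alternative 3; Agent 3 gets 5, best alternative 2. No profitable deviation — NE.
(The remaining 1 profile has a profitable deviation by the same check.)

Pure NE: (C, Y, Out)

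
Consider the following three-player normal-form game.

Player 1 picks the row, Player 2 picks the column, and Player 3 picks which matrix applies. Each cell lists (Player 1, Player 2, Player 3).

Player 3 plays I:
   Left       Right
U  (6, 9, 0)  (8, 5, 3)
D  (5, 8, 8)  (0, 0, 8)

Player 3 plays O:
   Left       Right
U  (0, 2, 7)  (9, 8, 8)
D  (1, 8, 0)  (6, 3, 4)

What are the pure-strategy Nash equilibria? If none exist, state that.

For each strategy profile, look for a profitable unilateral deviation.
(U, Left, I): Player 3 can switch to O (0 → 7). Not NE.
(U, Left, O): Player 1 can switch to D (0 → 1). Not NE.
(U, Right, I): Player 2 can switch to Left (5 → 9). Not NE.
(U, Right, O): Player 1 gets 9, best alternative 6; Player 2 gets 8, best alternative 2; Player 3 gets 8, best alternative 3. No profitable deviation — NE.
(D, Left, I): Player 1 can switch to U (5 → 6). Not NE.
(D, Left, O): Player 3 can switch to I (0 → 8). Not NE.
(D, Right, I): Player 1 can switch to U (0 → 8). Not NE.
(D, Right, O): Player 1 can switch to U (6 → 9). Not NE.

The unique pure-strategy Nash equilibrium is (U, Right, O).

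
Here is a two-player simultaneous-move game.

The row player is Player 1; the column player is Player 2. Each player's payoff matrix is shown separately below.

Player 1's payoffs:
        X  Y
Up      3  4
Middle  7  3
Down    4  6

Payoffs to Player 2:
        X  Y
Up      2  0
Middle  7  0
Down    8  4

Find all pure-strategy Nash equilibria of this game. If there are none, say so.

For each player, find the best response to each opponent profile; mutual best responses are the pure NE.
Player 1 against X: payoffs 3, 7, 4 → best response Middle.
Player 1 against Y: payoffs 4, 3, 6 → best response Down.
Player 2 against Up: payoffs 2, 0 → best response X.
Player 2 against Middle: payoffs 7, 0 → best response X.
Player 2 against Down: payoffs 8, 4 → best response X.
Mutual best responses: (Middle, X).

Pure NE: (Middle, X)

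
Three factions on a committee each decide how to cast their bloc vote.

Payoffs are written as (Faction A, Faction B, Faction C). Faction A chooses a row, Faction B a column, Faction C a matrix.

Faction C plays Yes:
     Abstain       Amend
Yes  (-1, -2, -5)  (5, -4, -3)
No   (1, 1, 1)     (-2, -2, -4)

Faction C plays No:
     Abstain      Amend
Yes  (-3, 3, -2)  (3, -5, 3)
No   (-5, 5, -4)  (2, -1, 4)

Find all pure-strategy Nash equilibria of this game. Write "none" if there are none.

Pure-strategy Nash equilibria: (Yes, Abstain, No) and (No, Abstain, Yes)

(Yes, Abstain, Yes): Faction A can switch to No (-1 → 1). Not NE.
(Yes, Abstain, No): Faction A gets -3, best alternative -5; Faction B gets 3, best alternative -5; Faction C gets -2, best alternative -5. No profitable deviation — NE.
(Yes, Amend, Yes): Faction B can switch to Abstain (-4 → -2). Not NE.
(Yes, Amend, No): Faction B can switch to Abstain (-5 → 3). Not NE.
(No, Abstain, Yes): Faction A gets 1, best alternative -1; Faction B gets 1, best alternative -2; Faction C gets 1, best alternative -4. No profitable deviation — NE.
(No, Abstain, No): Faction A can switch to Yes (-5 → -3). Not NE.
(No, Amend, Yes): Faction A can switch to Yes (-2 → 5). Not NE.
(No, Amend, No): Faction A can switch to Yes (2 → 3). Not NE.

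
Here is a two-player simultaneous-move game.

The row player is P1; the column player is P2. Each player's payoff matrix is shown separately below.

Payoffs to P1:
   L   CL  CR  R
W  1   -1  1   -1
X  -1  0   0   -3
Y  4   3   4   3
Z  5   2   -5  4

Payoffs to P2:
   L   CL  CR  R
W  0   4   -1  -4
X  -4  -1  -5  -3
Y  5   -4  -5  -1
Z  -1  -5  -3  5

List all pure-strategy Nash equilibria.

(W, L): P1 can switch to Y (1 → 4). Not NE.
(W, CL): P1 can switch to X (-1 → 0). Not NE.
(W, CR): P1 can switch to Y (1 → 4). Not NE.
(W, R): P1 can switch to Y (-1 → 3). Not NE.
(X, L): P1 can switch to W (-1 → 1). Not NE.
(X, CL): P1 can switch to Y (0 → 3). Not NE.
(Z, R): P1 gets 4, best alternative 3; P2 gets 5, best alternative -1. No profitable deviation — NE.
(The remaining 9 profiles each have a profitable deviation by the same check.)

Pure NE: (Z, R)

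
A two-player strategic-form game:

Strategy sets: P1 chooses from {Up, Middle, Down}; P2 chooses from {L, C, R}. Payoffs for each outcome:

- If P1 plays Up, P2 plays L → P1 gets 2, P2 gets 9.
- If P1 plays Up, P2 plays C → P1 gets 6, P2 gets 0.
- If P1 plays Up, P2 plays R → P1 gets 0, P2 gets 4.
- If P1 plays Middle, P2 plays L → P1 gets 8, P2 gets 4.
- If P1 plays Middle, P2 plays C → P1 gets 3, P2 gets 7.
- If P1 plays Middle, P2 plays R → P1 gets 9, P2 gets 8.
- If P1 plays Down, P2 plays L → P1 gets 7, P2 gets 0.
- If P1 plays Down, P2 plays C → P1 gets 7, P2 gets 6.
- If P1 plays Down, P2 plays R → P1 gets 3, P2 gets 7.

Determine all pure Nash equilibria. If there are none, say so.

Mark each player's best response to every combination of opponents' strategies; a profile where every player is best-responding is a pure Nash equilibrium.
P1 against L: payoffs 2, 8, 7 → best response Middle.
P1 against C: payoffs 6, 3, 7 → best response Down.
P1 against R: payoffs 0, 9, 3 → best response Middle.
P2 against Up: payoffs 9, 0, 4 → best response L.
P2 against Middle: payoffs 4, 7, 8 → best response R.
P2 against Down: payoffs 0, 6, 7 → best response R.
Mutual best responses: (Middle, R).

Pure NE: (Middle, R)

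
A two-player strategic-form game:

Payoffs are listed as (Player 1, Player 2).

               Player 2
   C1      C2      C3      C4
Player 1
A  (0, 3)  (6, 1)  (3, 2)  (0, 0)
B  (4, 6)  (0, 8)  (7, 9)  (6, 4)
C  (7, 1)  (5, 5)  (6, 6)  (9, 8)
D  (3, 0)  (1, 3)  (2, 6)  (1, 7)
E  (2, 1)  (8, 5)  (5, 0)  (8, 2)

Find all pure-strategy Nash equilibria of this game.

The pure Nash equilibria are (B, C3) and (C, C4) and (E, C2).

Player 1 against C1: payoffs 0, 4, 7, 3, 2 → best response C.
Player 1 against C2: payoffs 6, 0, 5, 1, 8 → best response E.
Player 1 against C3: payoffs 3, 7, 6, 2, 5 → best response B.
Player 1 against C4: payoffs 0, 6, 9, 1, 8 → best response C.
Player 2 against A: payoffs 3, 1, 2, 0 → best response C1.
Player 2 against B: payoffs 6, 8, 9, 4 → best response C3.
Player 2 against C: payoffs 1, 5, 6, 8 → best response C4.
Player 2 against D: payoffs 0, 3, 6, 7 → best response C4.
Player 2 against E: payoffs 1, 5, 0, 2 → best response C2.
Mutual best responses: (B, C3); (C, C4); (E, C2).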